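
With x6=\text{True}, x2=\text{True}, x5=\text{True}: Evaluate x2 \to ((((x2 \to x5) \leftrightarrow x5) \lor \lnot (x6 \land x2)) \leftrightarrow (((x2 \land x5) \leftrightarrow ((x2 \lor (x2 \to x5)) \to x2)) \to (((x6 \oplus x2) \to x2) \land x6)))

\text{True}

x2 \to x5 = \text{True} \to \text{True} = \text{True}
(x2 \to x5) \leftrightarrow x5 = \text{True} \leftrightarrow \text{True} = \text{True}
x6 \land x2 = \text{True} \land \text{True} = \text{True}
\lnot (x6 \land x2) = \lnot \text{True} = \text{False}
((x2 \to x5) \leftrightarrow x5) \lor \lnot (x6 \land x2) = \text{True} \lor \text{False} = \text{True}
x2 \land x5 = \text{True} \land \text{True} = \text{True}
x2 \to x5 = \text{True} \to \text{True} = \text{True}
x2 \lor (x2 \to x5) = \text{True} \lor \text{True} = \text{True}
(x2 \lor (x2 \to x5)) \to x2 = \text{True} \to \text{True} = \text{True}
(x2 \land x5) \leftrightarrow ((x2 \lor (x2 \to x5)) \to x2) = \text{True} \leftrightarrow \text{True} = \text{True}
x6 \oplus x2 = \text{True} \oplus \text{True} = \text{False}
(x6 \oplus x2) \to x2 = \text{False} \to \text{True} = \text{True}
((x6 \oplus x2) \to x2) \land x6 = \text{True} \land \text{True} = \text{True}
((x2 \land x5) \leftrightarrow ((x2 \lor (x2 \to x5)) \to x2)) \to (((x6 \oplus x2) \to x2) \land x6) = \text{True} \to \text{True} = \text{True}
(((x2 \to x5) \leftrightarrow x5) \lor \lnot (x6 \land x2)) \leftrightarrow (((x2 \land x5) \leftrightarrow ((x2 \lor (x2 \to x5)) \to x2)) \to (((x6 \oplus x2) \to x2) \land x6)) = \text{True} \leftrightarrow \text{True} = \text{True}
x2 \to ((((x2 \to x5) \leftrightarrow x5) \lor \lnot (x6 \land x2)) \leftrightarrow (((x2 \land x5) \leftrightarrow ((x2 \lor (x2 \to x5)) \to x2)) \to (((x6 \oplus x2) \to x2) \land x6))) = \text{True} \to \text{True} = \text{True}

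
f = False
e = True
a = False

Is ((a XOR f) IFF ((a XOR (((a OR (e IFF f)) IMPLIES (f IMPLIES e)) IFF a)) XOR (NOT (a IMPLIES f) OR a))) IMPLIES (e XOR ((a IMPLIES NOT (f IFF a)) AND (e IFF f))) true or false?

Substituting f=False, e=True, a=False:
a XOR f = False XOR False = False
e IFF f = True IFF False = False
a OR (e IFF f) = False OR False = False
f IMPLIES e = False IMPLIES True = True
(a OR (e IFF f)) IMPLIES (f IMPLIES e) = False IMPLIES True = True
((a OR (e IFF f)) IMPLIES (f IMPLIES e)) IFF a = True IFF False = False
a XOR (((a OR (e IFF f)) IMPLIES (f IMPLIES e)) IFF a) = False XOR False = False
a IMPLIES f = False IMPLIES False = True
NOT (a IMPLIES f) = NOT True = False
NOT (a IMPLIES f) OR a = False OR False = False
(a XOR (((a OR (e IFF f)) IMPLIES (f IMPLIES e)) IFF a)) XOR (NOT (a IMPLIES f) OR a) = False XOR False = False
(a XOR f) IFF ((a XOR (((a OR (e IFF f)) IMPLIES (f IMPLIES e)) IFF a)) XOR (NOT (a IMPLIES f) OR a)) = False IFF False = True
f IFF a = False IFF False = True
NOT (f IFF a) = NOT True = False
a IMPLIES NOT (f IFF a) = False IMPLIES False = True
e IFF f = True IFF False = False
(a IMPLIES NOT (f IFF a)) AND (e IFF f) = True AND False = False
e XOR ((a IMPLIES NOT (f IFF a)) AND (e IFF f)) = True XOR False = True
((a XOR f) IFF ((a XOR (((a OR (e IFF f)) IMPLIES (f IMPLIES e)) IFF a)) XOR (NOT (a IMPLIES f) OR a))) IMPLIES (e XOR ((a IMPLIES NOT (f IFF a)) AND (e IFF f))) = True IMPLIES True = True

True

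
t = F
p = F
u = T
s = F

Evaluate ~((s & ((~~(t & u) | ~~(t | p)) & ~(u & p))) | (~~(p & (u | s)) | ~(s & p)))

t & u = F & T = F
~(t & u) = ~F = T
~~(t & u) = ~T = F
t | p = F | F = F
~(t | p) = ~F = T
~~(t | p) = ~T = F
~~(t & u) | ~~(t | p) = F | F = F
u & p = T & F = F
~(u & p) = ~F = T
(~~(t & u) | ~~(t | p)) & ~(u & p) = F & T = F
s & ((~~(t & u) | ~~(t | p)) & ~(u & p)) = F & F = F
u | s = T | F = T
p & (u | s) = F & T = F
~(p & (u | s)) = ~F = T
~~(p & (u | s)) = ~T = F
s & p = F & F = F
~(s & p) = ~F = T
~~(p & (u | s)) | ~(s & p) = F | T = T
(s & ((~~(t & u) | ~~(t | p)) & ~(u & p))) | (~~(p & (u | s)) | ~(s & p)) = F | T = T
~((s & ((~~(t & u) | ~~(t | p)) & ~(u & p))) | (~~(p & (u | s)) | ~(s & p))) = ~T = F

F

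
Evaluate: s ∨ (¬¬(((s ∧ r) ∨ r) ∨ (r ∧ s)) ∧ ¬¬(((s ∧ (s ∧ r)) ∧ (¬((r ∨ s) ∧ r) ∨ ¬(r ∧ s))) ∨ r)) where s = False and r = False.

False

s ∧ r = False ∧ False = False
(s ∧ r) ∨ r = False ∨ False = False
r ∧ s = False ∧ False = False
((s ∧ r) ∨ r) ∨ (r ∧ s) = False ∨ False = False
¬(((s ∧ r) ∨ r) ∨ (r ∧ s)) = ¬False = True
¬¬(((s ∧ r) ∨ r) ∨ (r ∧ s)) = ¬True = False
s ∧ r = False ∧ False = False
s ∧ (s ∧ r) = False ∧ False = False
r ∨ s = False ∨ False = False
(r ∨ s) ∧ r = False ∧ False = False
¬((r ∨ s) ∧ r) = ¬False = True
r ∧ s = False ∧ False = False
¬(r ∧ s) = ¬False = True
¬((r ∨ s) ∧ r) ∨ ¬(r ∧ s) = True ∨ True = True
(s ∧ (s ∧ r)) ∧ (¬((r ∨ s) ∧ r) ∨ ¬(r ∧ s)) = False ∧ True = False
((s ∧ (s ∧ r)) ∧ (¬((r ∨ s) ∧ r) ∨ ¬(r ∧ s))) ∨ r = False ∨ False = False
¬(((s ∧ (s ∧ r)) ∧ (¬((r ∨ s) ∧ r) ∨ ¬(r ∧ s))) ∨ r) = ¬False = True
¬¬(((s ∧ (s ∧ r)) ∧ (¬((r ∨ s) ∧ r) ∨ ¬(r ∧ s))) ∨ r) = ¬True = False
¬¬(((s ∧ r) ∨ r) ∨ (r ∧ s)) ∧ ¬¬(((s ∧ (s ∧ r)) ∧ (¬((r ∨ s) ∧ r) ∨ ¬(r ∧ s))) ∨ r) = False ∧ False = False
s ∨ (¬¬(((s ∧ r) ∨ r) ∨ (r ∧ s)) ∧ ¬¬(((s ∧ (s ∧ r)) ∧ (¬((r ∨ s) ∧ r) ∨ ¬(r ∧ s))) ∨ r)) = False ∨ False = False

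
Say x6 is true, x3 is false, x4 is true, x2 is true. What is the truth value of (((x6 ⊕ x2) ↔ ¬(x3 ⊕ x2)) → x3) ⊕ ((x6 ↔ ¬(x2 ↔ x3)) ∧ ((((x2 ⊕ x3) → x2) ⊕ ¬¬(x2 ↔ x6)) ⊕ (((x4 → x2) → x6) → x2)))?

T

x6 ⊕ x2 = T ⊕ T = F
x3 ⊕ x2 = F ⊕ T = T
¬(x3 ⊕ x2) = ¬T = F
(x6 ⊕ x2) ↔ ¬(x3 ⊕ x2) = F ↔ F = T
((x6 ⊕ x2) ↔ ¬(x3 ⊕ x2)) → x3 = T → F = F
x2 ↔ x3 = T ↔ F = F
¬(x2 ↔ x3) = ¬F = T
x6 ↔ ¬(x2 ↔ x3) = T ↔ T = T
x2 ⊕ x3 = T ⊕ F = T
(x2 ⊕ x3) → x2 = T → T = T
x2 ↔ x6 = T ↔ T = T
¬(x2 ↔ x6) = ¬T = F
¬¬(x2 ↔ x6) = ¬F = T
((x2 ⊕ x3) → x2) ⊕ ¬¬(x2 ↔ x6) = T ⊕ T = F
x4 → x2 = T → T = T
(x4 → x2) → x6 = T → T = T
((x4 → x2) → x6) → x2 = T → T = T
(((x2 ⊕ x3) → x2) ⊕ ¬¬(x2 ↔ x6)) ⊕ (((x4 → x2) → x6) → x2) = F ⊕ T = T
(x6 ↔ ¬(x2 ↔ x3)) ∧ ((((x2 ⊕ x3) → x2) ⊕ ¬¬(x2 ↔ x6)) ⊕ (((x4 → x2) → x6) → x2)) = T ∧ T = T
(((x6 ⊕ x2) ↔ ¬(x3 ⊕ x2)) → x3) ⊕ ((x6 ↔ ¬(x2 ↔ x3)) ∧ ((((x2 ⊕ x3) → x2) ⊕ ¬¬(x2 ↔ x6)) ⊕ (((x4 → x2) → x6) → x2))) = F ⊕ T = T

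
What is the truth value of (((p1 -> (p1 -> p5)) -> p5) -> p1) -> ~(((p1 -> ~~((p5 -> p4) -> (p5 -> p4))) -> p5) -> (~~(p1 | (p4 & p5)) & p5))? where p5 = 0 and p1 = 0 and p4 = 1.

p1 -> p5 = 0 -> 0 = 1
p1 -> (p1 -> p5) = 0 -> 1 = 1
(p1 -> (p1 -> p5)) -> p5 = 1 -> 0 = 0
((p1 -> (p1 -> p5)) -> p5) -> p1 = 0 -> 0 = 1
p5 -> p4 = 0 -> 1 = 1
p5 -> p4 = 0 -> 1 = 1
(p5 -> p4) -> (p5 -> p4) = 1 -> 1 = 1
~((p5 -> p4) -> (p5 -> p4)) = ~1 = 0
~~((p5 -> p4) -> (p5 -> p4)) = ~0 = 1
p1 -> ~~((p5 -> p4) -> (p5 -> p4)) = 0 -> 1 = 1
(p1 -> ~~((p5 -> p4) -> (p5 -> p4))) -> p5 = 1 -> 0 = 0
p4 & p5 = 1 & 0 = 0
p1 | (p4 & p5) = 0 | 0 = 0
~(p1 | (p4 & p5)) = ~0 = 1
~~(p1 | (p4 & p5)) = ~1 = 0
~~(p1 | (p4 & p5)) & p5 = 0 & 0 = 0
((p1 -> ~~((p5 -> p4) -> (p5 -> p4))) -> p5) -> (~~(p1 | (p4 & p5)) & p5) = 0 -> 0 = 1
~(((p1 -> ~~((p5 -> p4) -> (p5 -> p4))) -> p5) -> (~~(p1 | (p4 & p5)) & p5)) = ~1 = 0
(((p1 -> (p1 -> p5)) -> p5) -> p1) -> ~(((p1 -> ~~((p5 -> p4) -> (p5 -> p4))) -> p5) -> (~~(p1 | (p4 & p5)) & p5)) = 1 -> 0 = 0

0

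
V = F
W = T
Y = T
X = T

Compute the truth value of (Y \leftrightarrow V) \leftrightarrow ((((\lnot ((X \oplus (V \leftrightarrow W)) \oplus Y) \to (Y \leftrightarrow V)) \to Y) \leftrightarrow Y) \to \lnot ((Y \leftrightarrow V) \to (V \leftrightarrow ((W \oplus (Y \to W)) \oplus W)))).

Substituting V=F, W=T, Y=T, X=T:
Y \leftrightarrow V = T \leftrightarrow F = F
V \leftrightarrow W = F \leftrightarrow T = F
X \oplus (V \leftrightarrow W) = T \oplus F = T
(X \oplus (V \leftrightarrow W)) \oplus Y = T \oplus T = F
\lnot ((X \oplus (V \leftrightarrow W)) \oplus Y) = \lnot F = T
Y \leftrightarrow V = T \leftrightarrow F = F
\lnot ((X \oplus (V \leftrightarrow W)) \oplus Y) \to (Y \leftrightarrow V) = T \to F = F
(\lnot ((X \oplus (V \leftrightarrow W)) \oplus Y) \to (Y \leftrightarrow V)) \to Y = F \to T = T
((\lnot ((X \oplus (V \leftrightarrow W)) \oplus Y) \to (Y \leftrightarrow V)) \to Y) \leftrightarrow Y = T \leftrightarrow T = T
Y \leftrightarrow V = T \leftrightarrow F = F
Y \to W = T \to T = T
W \oplus (Y \to W) = T \oplus T = F
(W \oplus (Y \to W)) \oplus W = F \oplus T = T
V \leftrightarrow ((W \oplus (Y \to W)) \oplus W) = F \leftrightarrow T = F
(Y \leftrightarrow V) \to (V \leftrightarrow ((W \oplus (Y \to W)) \oplus W)) = F \to F = T
\lnot ((Y \leftrightarrow V) \to (V \leftrightarrow ((W \oplus (Y \to W)) \oplus W))) = \lnot T = F
(((\lnot ((X \oplus (V \leftrightarrow W)) \oplus Y) \to (Y \leftrightarrow V)) \to Y) \leftrightarrow Y) \to \lnot ((Y \leftrightarrow V) \to (V \leftrightarrow ((W \oplus (Y \to W)) \oplus W))) = T \to F = F
(Y \leftrightarrow V) \leftrightarrow ((((\lnot ((X \oplus (V \leftrightarrow W)) \oplus Y) \to (Y \leftrightarrow V)) \to Y) \leftrightarrow Y) \to \lnot ((Y \leftrightarrow V) \to (V \leftrightarrow ((W \oplus (Y \to W)) \oplus W)))) = F \leftrightarrow F = T

T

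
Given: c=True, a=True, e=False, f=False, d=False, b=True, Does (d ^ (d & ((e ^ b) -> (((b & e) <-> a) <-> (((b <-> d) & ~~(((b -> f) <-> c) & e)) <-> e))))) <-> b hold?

False

Substituting c=True, a=True, e=False, f=False, d=False, b=True:
e ^ b = False ^ True = True
b & e = True & False = False
(b & e) <-> a = False <-> True = False
b <-> d = True <-> False = False
b -> f = True -> False = False
(b -> f) <-> c = False <-> True = False
((b -> f) <-> c) & e = False & False = False
~(((b -> f) <-> c) & e) = ~False = True
~~(((b -> f) <-> c) & e) = ~True = False
(b <-> d) & ~~(((b -> f) <-> c) & e) = False & False = False
((b <-> d) & ~~(((b -> f) <-> c) & e)) <-> e = False <-> False = True
((b & e) <-> a) <-> (((b <-> d) & ~~(((b -> f) <-> c) & e)) <-> e) = False <-> True = False
(e ^ b) -> (((b & e) <-> a) <-> (((b <-> d) & ~~(((b -> f) <-> c) & e)) <-> e)) = True -> False = False
d & ((e ^ b) -> (((b & e) <-> a) <-> (((b <-> d) & ~~(((b -> f) <-> c) & e)) <-> e))) = False & False = False
d ^ (d & ((e ^ b) -> (((b & e) <-> a) <-> (((b <-> d) & ~~(((b -> f) <-> c) & e)) <-> e)))) = False ^ False = False
(d ^ (d & ((e ^ b) -> (((b & e) <-> a) <-> (((b <-> d) & ~~(((b -> f) <-> c) & e)) <-> e))))) <-> b = False <-> True = False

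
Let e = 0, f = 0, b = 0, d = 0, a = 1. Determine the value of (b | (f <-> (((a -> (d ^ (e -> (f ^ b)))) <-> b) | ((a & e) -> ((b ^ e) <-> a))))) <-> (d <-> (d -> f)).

Substituting e=0, f=0, b=0, d=0, a=1:
f ^ b = 0 ^ 0 = 0
e -> (f ^ b) = 0 -> 0 = 1
d ^ (e -> (f ^ b)) = 0 ^ 1 = 1
a -> (d ^ (e -> (f ^ b))) = 1 -> 1 = 1
(a -> (d ^ (e -> (f ^ b)))) <-> b = 1 <-> 0 = 0
a & e = 1 & 0 = 0
b ^ e = 0 ^ 0 = 0
(b ^ e) <-> a = 0 <-> 1 = 0
(a & e) -> ((b ^ e) <-> a) = 0 -> 0 = 1
((a -> (d ^ (e -> (f ^ b)))) <-> b) | ((a & e) -> ((b ^ e) <-> a)) = 0 | 1 = 1
f <-> (((a -> (d ^ (e -> (f ^ b)))) <-> b) | ((a & e) -> ((b ^ e) <-> a))) = 0 <-> 1 = 0
b | (f <-> (((a -> (d ^ (e -> (f ^ b)))) <-> b) | ((a & e) -> ((b ^ e) <-> a)))) = 0 | 0 = 0
d -> f = 0 -> 0 = 1
d <-> (d -> f) = 0 <-> 1 = 0
(b | (f <-> (((a -> (d ^ (e -> (f ^ b)))) <-> b) | ((a & e) -> ((b ^ e) <-> a))))) <-> (d <-> (d -> f)) = 0 <-> 0 = 1

1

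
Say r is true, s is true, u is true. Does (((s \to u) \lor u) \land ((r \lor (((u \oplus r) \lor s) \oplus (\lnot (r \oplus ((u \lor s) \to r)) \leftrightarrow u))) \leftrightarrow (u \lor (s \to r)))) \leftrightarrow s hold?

Substituting r=T, s=T, u=T:
s \to u = T \to T = T
(s \to u) \lor u = T \lor T = T
u \oplus r = T \oplus T = F
(u \oplus r) \lor s = F \lor T = T
u \lor s = T \lor T = T
(u \lor s) \to r = T \to T = T
r \oplus ((u \lor s) \to r) = T \oplus T = F
\lnot (r \oplus ((u \lor s) \to r)) = \lnot F = T
\lnot (r \oplus ((u \lor s) \to r)) \leftrightarrow u = T \leftrightarrow T = T
((u \oplus r) \lor s) \oplus (\lnot (r \oplus ((u \lor s) \to r)) \leftrightarrow u) = T \oplus T = F
r \lor (((u \oplus r) \lor s) \oplus (\lnot (r \oplus ((u \lor s) \to r)) \leftrightarrow u)) = T \lor F = T
s \to r = T \to T = T
u \lor (s \to r) = T \lor T = T
(r \lor (((u \oplus r) \lor s) \oplus (\lnot (r \oplus ((u \lor s) \to r)) \leftrightarrow u))) \leftrightarrow (u \lor (s \to r)) = T \leftrightarrow T = T
((s \to u) \lor u) \land ((r \lor (((u \oplus r) \lor s) \oplus (\lnot (r \oplus ((u \lor s) \to r)) \leftrightarrow u))) \leftrightarrow (u \lor (s \to r))) = T \land T = T
(((s \to u) \lor u) \land ((r \lor (((u \oplus r) \lor s) \oplus (\lnot (r \oplus ((u \lor s) \to r)) \leftrightarrow u))) \leftrightarrow (u \lor (s \to r)))) \leftrightarrow s = T \leftrightarrow T = T

T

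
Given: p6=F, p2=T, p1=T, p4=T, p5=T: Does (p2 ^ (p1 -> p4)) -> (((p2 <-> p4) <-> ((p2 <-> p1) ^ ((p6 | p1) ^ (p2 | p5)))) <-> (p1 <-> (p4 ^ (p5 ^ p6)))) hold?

Substituting p6=F, p2=T, p1=T, p4=T, p5=T:
p1 -> p4 = T -> T = T
p2 ^ (p1 -> p4) = T ^ T = F
p2 <-> p4 = T <-> T = T
p2 <-> p1 = T <-> T = T
p6 | p1 = F | T = T
p2 | p5 = T | T = T
(p6 | p1) ^ (p2 | p5) = T ^ T = F
(p2 <-> p1) ^ ((p6 | p1) ^ (p2 | p5)) = T ^ F = T
(p2 <-> p4) <-> ((p2 <-> p1) ^ ((p6 | p1) ^ (p2 | p5))) = T <-> T = T
p5 ^ p6 = T ^ F = T
p4 ^ (p5 ^ p6) = T ^ T = F
p1 <-> (p4 ^ (p5 ^ p6)) = T <-> F = F
((p2 <-> p4) <-> ((p2 <-> p1) ^ ((p6 | p1) ^ (p2 | p5)))) <-> (p1 <-> (p4 ^ (p5 ^ p6))) = T <-> F = F
(p2 ^ (p1 -> p4)) -> (((p2 <-> p4) <-> ((p2 <-> p1) ^ ((p6 | p1) ^ (p2 | p5)))) <-> (p1 <-> (p4 ^ (p5 ^ p6)))) = F -> F = T

T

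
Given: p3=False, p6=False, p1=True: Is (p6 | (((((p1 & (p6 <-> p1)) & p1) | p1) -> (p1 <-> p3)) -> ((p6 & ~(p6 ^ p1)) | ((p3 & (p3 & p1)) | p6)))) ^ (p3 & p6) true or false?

True

p6 <-> p1 = False <-> True = False
p1 & (p6 <-> p1) = True & False = False
(p1 & (p6 <-> p1)) & p1 = False & True = False
((p1 & (p6 <-> p1)) & p1) | p1 = False | True = True
p1 <-> p3 = True <-> False = False
(((p1 & (p6 <-> p1)) & p1) | p1) -> (p1 <-> p3) = True -> False = False
p6 ^ p1 = False ^ True = True
~(p6 ^ p1) = ~True = False
p6 & ~(p6 ^ p1) = False & False = False
p3 & p1 = False & True = False
p3 & (p3 & p1) = False & False = False
(p3 & (p3 & p1)) | p6 = False | False = False
(p6 & ~(p6 ^ p1)) | ((p3 & (p3 & p1)) | p6) = False | False = False
((((p1 & (p6 <-> p1)) & p1) | p1) -> (p1 <-> p3)) -> ((p6 & ~(p6 ^ p1)) | ((p3 & (p3 & p1)) | p6)) = False -> False = True
p6 | (((((p1 & (p6 <-> p1)) & p1) | p1) -> (p1 <-> p3)) -> ((p6 & ~(p6 ^ p1)) | ((p3 & (p3 & p1)) | p6))) = False | True = True
p3 & p6 = False & False = False
(p6 | (((((p1 & (p6 <-> p1)) & p1) | p1) -> (p1 <-> p3)) -> ((p6 & ~(p6 ^ p1)) | ((p3 & (p3 & p1)) | p6)))) ^ (p3 & p6) = True ^ False = True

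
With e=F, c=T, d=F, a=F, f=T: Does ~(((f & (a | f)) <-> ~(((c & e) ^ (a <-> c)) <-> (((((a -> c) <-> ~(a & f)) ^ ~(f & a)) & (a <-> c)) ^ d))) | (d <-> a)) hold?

a | f = F | T = T
f & (a | f) = T & T = T
c & e = T & F = F
a <-> c = F <-> T = F
(c & e) ^ (a <-> c) = F ^ F = F
a -> c = F -> T = T
a & f = F & T = F
~(a & f) = ~F = T
(a -> c) <-> ~(a & f) = T <-> T = T
f & a = T & F = F
~(f & a) = ~F = T
((a -> c) <-> ~(a & f)) ^ ~(f & a) = T ^ T = F
a <-> c = F <-> T = F
(((a -> c) <-> ~(a & f)) ^ ~(f & a)) & (a <-> c) = F & F = F
((((a -> c) <-> ~(a & f)) ^ ~(f & a)) & (a <-> c)) ^ d = F ^ F = F
((c & e) ^ (a <-> c)) <-> (((((a -> c) <-> ~(a & f)) ^ ~(f & a)) & (a <-> c)) ^ d) = F <-> F = T
~(((c & e) ^ (a <-> c)) <-> (((((a -> c) <-> ~(a & f)) ^ ~(f & a)) & (a <-> c)) ^ d)) = ~T = F
(f & (a | f)) <-> ~(((c & e) ^ (a <-> c)) <-> (((((a -> c) <-> ~(a & f)) ^ ~(f & a)) & (a <-> c)) ^ d)) = T <-> F = F
d <-> a = F <-> F = T
((f & (a | f)) <-> ~(((c & e) ^ (a <-> c)) <-> (((((a -> c) <-> ~(a & f)) ^ ~(f & a)) & (a <-> c)) ^ d))) | (d <-> a) = F | T = T
~(((f & (a | f)) <-> ~(((c & e) ^ (a <-> c)) <-> (((((a -> c) <-> ~(a & f)) ^ ~(f & a)) & (a <-> c)) ^ d))) | (d <-> a)) = ~T = F

F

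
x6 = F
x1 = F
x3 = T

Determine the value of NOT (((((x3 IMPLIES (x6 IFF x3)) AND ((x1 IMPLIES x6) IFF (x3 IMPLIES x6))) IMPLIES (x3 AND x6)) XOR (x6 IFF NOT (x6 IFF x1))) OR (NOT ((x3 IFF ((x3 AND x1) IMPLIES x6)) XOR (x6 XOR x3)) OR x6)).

Substituting x6=F, x1=F, x3=T:
x6 IFF x3 = F IFF T = F
x3 IMPLIES (x6 IFF x3) = T IMPLIES F = F
x1 IMPLIES x6 = F IMPLIES F = T
x3 IMPLIES x6 = T IMPLIES F = F
(x1 IMPLIES x6) IFF (x3 IMPLIES x6) = T IFF F = F
(x3 IMPLIES (x6 IFF x3)) AND ((x1 IMPLIES x6) IFF (x3 IMPLIES x6)) = F AND F = F
x3 AND x6 = T AND F = F
((x3 IMPLIES (x6 IFF x3)) AND ((x1 IMPLIES x6) IFF (x3 IMPLIES x6))) IMPLIES (x3 AND x6) = F IMPLIES F = T
x6 IFF x1 = F IFF F = T
NOT (x6 IFF x1) = NOT T = F
x6 IFF NOT (x6 IFF x1) = F IFF F = T
(((x3 IMPLIES (x6 IFF x3)) AND ((x1 IMPLIES x6) IFF (x3 IMPLIES x6))) IMPLIES (x3 AND x6)) XOR (x6 IFF NOT (x6 IFF x1)) = T XOR T = F
x3 AND x1 = T AND F = F
(x3 AND x1) IMPLIES x6 = F IMPLIES F = T
x3 IFF ((x3 AND x1) IMPLIES x6) = T IFF T = T
x6 XOR x3 = F XOR T = T
(x3 IFF ((x3 AND x1) IMPLIES x6)) XOR (x6 XOR x3) = T XOR T = F
NOT ((x3 IFF ((x3 AND x1) IMPLIES x6)) XOR (x6 XOR x3)) = NOT F = T
NOT ((x3 IFF ((x3 AND x1) IMPLIES x6)) XOR (x6 XOR x3)) OR x6 = T OR F = T
((((x3 IMPLIES (x6 IFF x3)) AND ((x1 IMPLIES x6) IFF (x3 IMPLIES x6))) IMPLIES (x3 AND x6)) XOR (x6 IFF NOT (x6 IFF x1))) OR (NOT ((x3 IFF ((x3 AND x1) IMPLIES x6)) XOR (x6 XOR x3)) OR x6) = F OR T = T
NOT (((((x3 IMPLIES (x6 IFF x3)) AND ((x1 IMPLIES x6) IFF (x3 IMPLIES x6))) IMPLIES (x3 AND x6)) XOR (x6 IFF NOT (x6 IFF x1))) OR (NOT ((x3 IFF ((x3 AND x1) IMPLIES x6)) XOR (x6 XOR x3)) OR x6)) = NOT T = F

F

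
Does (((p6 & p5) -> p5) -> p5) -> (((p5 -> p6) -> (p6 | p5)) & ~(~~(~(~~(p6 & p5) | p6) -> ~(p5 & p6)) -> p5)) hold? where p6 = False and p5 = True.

p6 & p5 = False & True = False
(p6 & p5) -> p5 = False -> True = True
((p6 & p5) -> p5) -> p5 = True -> True = True
p5 -> p6 = True -> False = False
p6 | p5 = False | True = True
(p5 -> p6) -> (p6 | p5) = False -> True = True
p6 & p5 = False & True = False
~(p6 & p5) = ~False = True
~~(p6 & p5) = ~True = False
~~(p6 & p5) | p6 = False | False = False
~(~~(p6 & p5) | p6) = ~False = True
p5 & p6 = True & False = False
~(p5 & p6) = ~False = True
~(~~(p6 & p5) | p6) -> ~(p5 & p6) = True -> True = True
~(~(~~(p6 & p5) | p6) -> ~(p5 & p6)) = ~True = False
~~(~(~~(p6 & p5) | p6) -> ~(p5 & p6)) = ~False = True
~~(~(~~(p6 & p5) | p6) -> ~(p5 & p6)) -> p5 = True -> True = True
~(~~(~(~~(p6 & p5) | p6) -> ~(p5 & p6)) -> p5) = ~True = False
((p5 -> p6) -> (p6 | p5)) & ~(~~(~(~~(p6 & p5) | p6) -> ~(p5 & p6)) -> p5) = True & False = False
(((p6 & p5) -> p5) -> p5) -> (((p5 -> p6) -> (p6 | p5)) & ~(~~(~(~~(p6 & p5) | p6) -> ~(p5 & p6)) -> p5)) = True -> False = False

False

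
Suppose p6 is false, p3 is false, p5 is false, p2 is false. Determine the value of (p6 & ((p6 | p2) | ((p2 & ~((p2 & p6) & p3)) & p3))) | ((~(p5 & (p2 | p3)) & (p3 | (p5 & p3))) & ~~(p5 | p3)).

Substituting p6=F, p3=F, p5=F, p2=F:
p6 | p2 = F | F = F
p2 & p6 = F & F = F
(p2 & p6) & p3 = F & F = F
~((p2 & p6) & p3) = ~F = T
p2 & ~((p2 & p6) & p3) = F & T = F
(p2 & ~((p2 & p6) & p3)) & p3 = F & F = F
(p6 | p2) | ((p2 & ~((p2 & p6) & p3)) & p3) = F | F = F
p6 & ((p6 | p2) | ((p2 & ~((p2 & p6) & p3)) & p3)) = F & F = F
p2 | p3 = F | F = F
p5 & (p2 | p3) = F & F = F
~(p5 & (p2 | p3)) = ~F = T
p5 & p3 = F & F = F
p3 | (p5 & p3) = F | F = F
~(p5 & (p2 | p3)) & (p3 | (p5 & p3)) = T & F = F
p5 | p3 = F | F = F
~(p5 | p3) = ~F = T
~~(p5 | p3) = ~T = F
(~(p5 & (p2 | p3)) & (p3 | (p5 & p3))) & ~~(p5 | p3) = F & F = F
(p6 & ((p6 | p2) | ((p2 & ~((p2 & p6) & p3)) & p3))) | ((~(p5 & (p2 | p3)) & (p3 | (p5 & p3))) & ~~(p5 | p3)) = F | F = F

F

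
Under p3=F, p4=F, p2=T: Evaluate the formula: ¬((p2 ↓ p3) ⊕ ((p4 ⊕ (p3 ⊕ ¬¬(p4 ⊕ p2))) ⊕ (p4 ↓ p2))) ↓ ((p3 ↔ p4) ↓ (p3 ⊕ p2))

p2 ↓ p3 = T ↓ F = F
p4 ⊕ p2 = F ⊕ T = T
¬(p4 ⊕ p2) = ¬T = F
¬¬(p4 ⊕ p2) = ¬F = T
p3 ⊕ ¬¬(p4 ⊕ p2) = F ⊕ T = T
p4 ⊕ (p3 ⊕ ¬¬(p4 ⊕ p2)) = F ⊕ T = T
p4 ↓ p2 = F ↓ T = F
(p4 ⊕ (p3 ⊕ ¬¬(p4 ⊕ p2))) ⊕ (p4 ↓ p2) = T ⊕ F = T
(p2 ↓ p3) ⊕ ((p4 ⊕ (p3 ⊕ ¬¬(p4 ⊕ p2))) ⊕ (p4 ↓ p2)) = F ⊕ T = T
¬((p2 ↓ p3) ⊕ ((p4 ⊕ (p3 ⊕ ¬¬(p4 ⊕ p2))) ⊕ (p4 ↓ p2))) = ¬T = F
p3 ↔ p4 = F ↔ F = T
p3 ⊕ p2 = F ⊕ T = T
(p3 ↔ p4) ↓ (p3 ⊕ p2) = T ↓ T = F
¬((p2 ↓ p3) ⊕ ((p4 ⊕ (p3 ⊕ ¬¬(p4 ⊕ p2))) ⊕ (p4 ↓ p2))) ↓ ((p3 ↔ p4) ↓ (p3 ⊕ p2)) = F ↓ F = T

T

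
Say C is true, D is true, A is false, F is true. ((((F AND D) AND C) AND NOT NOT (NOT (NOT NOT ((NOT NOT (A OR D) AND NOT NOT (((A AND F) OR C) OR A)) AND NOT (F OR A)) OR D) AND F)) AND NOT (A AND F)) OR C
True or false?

F AND D = true AND true = true
(F AND D) AND C = true AND true = true
A OR D = false OR true = true
NOT (A OR D) = NOT true = false
NOT NOT (A OR D) = NOT false = true
A AND F = false AND true = false
(A AND F) OR C = false OR true = true
((A AND F) OR C) OR A = true OR false = true
NOT (((A AND F) OR C) OR A) = NOT true = false
NOT NOT (((A AND F) OR C) OR A) = NOT false = true
NOT NOT (A OR D) AND NOT NOT (((A AND F) OR C) OR A) = true AND true = true
F OR A = true OR false = true
NOT (F OR A) = NOT true = false
(NOT NOT (A OR D) AND NOT NOT (((A AND F) OR C) OR A)) AND NOT (F OR A) = true AND false = false
NOT ((NOT NOT (A OR D) AND NOT NOT (((A AND F) OR C) OR A)) AND NOT (F OR A)) = NOT false = true
NOT NOT ((NOT NOT (A OR D) AND NOT NOT (((A AND F) OR C) OR A)) AND NOT (F OR A)) = NOT true = false
NOT NOT ((NOT NOT (A OR D) AND NOT NOT (((A AND F) OR C) OR A)) AND NOT (F OR A)) OR D = false OR true = true
NOT (NOT NOT ((NOT NOT (A OR D) AND NOT NOT (((A AND F) OR C) OR A)) AND NOT (F OR A)) OR D) = NOT true = false
NOT (NOT NOT ((NOT NOT (A OR D) AND NOT NOT (((A AND F) OR C) OR A)) AND NOT (F OR A)) OR D) AND F = false AND true = false
NOT (NOT (NOT NOT ((NOT NOT (A OR D) AND NOT NOT (((A AND F) OR C) OR A)) AND NOT (F OR A)) OR D) AND F) = NOT false = true
NOT NOT (NOT (NOT NOT ((NOT NOT (A OR D) AND NOT NOT (((A AND F) OR C) OR A)) AND NOT (F OR A)) OR D) AND F) = NOT true = false
((F AND D) AND C) AND NOT NOT (NOT (NOT NOT ((NOT NOT (A OR D) AND NOT NOT (((A AND F) OR C) OR A)) AND NOT (F OR A)) OR D) AND F) = true AND false = false
A AND F = false AND true = false
NOT (A AND F) = NOT false = true
(((F AND D) AND C) AND NOT NOT (NOT (NOT NOT ((NOT NOT (A OR D) AND NOT NOT (((A AND F) OR C) OR A)) AND NOT (F OR A)) OR D) AND F)) AND NOT (A AND F) = false AND true = false
((((F AND D) AND C) AND NOT NOT (NOT (NOT NOT ((NOT NOT (A OR D) AND NOT NOT (((A AND F) OR C) OR A)) AND NOT (F OR A)) OR D) AND F)) AND NOT (A AND F)) OR C = false OR true = true

true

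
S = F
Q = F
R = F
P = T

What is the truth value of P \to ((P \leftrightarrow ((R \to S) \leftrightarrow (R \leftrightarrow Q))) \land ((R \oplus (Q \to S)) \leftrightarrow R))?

F

Substituting S=F, Q=F, R=F, P=T:
R \to S = F \to F = T
R \leftrightarrow Q = F \leftrightarrow F = T
(R \to S) \leftrightarrow (R \leftrightarrow Q) = T \leftrightarrow T = T
P \leftrightarrow ((R \to S) \leftrightarrow (R \leftrightarrow Q)) = T \leftrightarrow T = T
Q \to S = F \to F = T
R \oplus (Q \to S) = F \oplus T = T
(R \oplus (Q \to S)) \leftrightarrow R = T \leftrightarrow F = F
(P \leftrightarrow ((R \to S) \leftrightarrow (R \leftrightarrow Q))) \land ((R \oplus (Q \to S)) \leftrightarrow R) = T \land F = F
P \to ((P \leftrightarrow ((R \to S) \leftrightarrow (R \leftrightarrow Q))) \land ((R \oplus (Q \to S)) \leftrightarrow R)) = T \to F = F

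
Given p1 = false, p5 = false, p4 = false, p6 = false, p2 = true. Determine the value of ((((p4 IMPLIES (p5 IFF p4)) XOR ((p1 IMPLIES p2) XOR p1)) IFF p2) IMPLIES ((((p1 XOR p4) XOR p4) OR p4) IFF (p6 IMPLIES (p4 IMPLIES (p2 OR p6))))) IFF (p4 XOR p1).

p5 IFF p4 = false IFF false = true
p4 IMPLIES (p5 IFF p4) = false IMPLIES true = true
p1 IMPLIES p2 = false IMPLIES true = true
(p1 IMPLIES p2) XOR p1 = true XOR false = true
(p4 IMPLIES (p5 IFF p4)) XOR ((p1 IMPLIES p2) XOR p1) = true XOR true = false
((p4 IMPLIES (p5 IFF p4)) XOR ((p1 IMPLIES p2) XOR p1)) IFF p2 = false IFF true = false
p1 XOR p4 = false XOR false = false
(p1 XOR p4) XOR p4 = false XOR false = false
((p1 XOR p4) XOR p4) OR p4 = false OR false = false
p2 OR p6 = true OR false = true
p4 IMPLIES (p2 OR p6) = false IMPLIES true = true
p6 IMPLIES (p4 IMPLIES (p2 OR p6)) = false IMPLIES true = true
(((p1 XOR p4) XOR p4) OR p4) IFF (p6 IMPLIES (p4 IMPLIES (p2 OR p6))) = false IFF true = false
(((p4 IMPLIES (p5 IFF p4)) XOR ((p1 IMPLIES p2) XOR p1)) IFF p2) IMPLIES ((((p1 XOR p4) XOR p4) OR p4) IFF (p6 IMPLIES (p4 IMPLIES (p2 OR p6)))) = false IMPLIES false = true
p4 XOR p1 = false XOR false = false
((((p4 IMPLIES (p5 IFF p4)) XOR ((p1 IMPLIES p2) XOR p1)) IFF p2) IMPLIES ((((p1 XOR p4) XOR p4) OR p4) IFF (p6 IMPLIES (p4 IMPLIES (p2 OR p6))))) IFF (p4 XOR p1) = true IFF false = false

false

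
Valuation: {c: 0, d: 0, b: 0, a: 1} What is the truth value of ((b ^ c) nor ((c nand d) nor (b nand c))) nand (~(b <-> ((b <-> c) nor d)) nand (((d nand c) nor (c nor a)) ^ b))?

0

b ^ c = 0 ^ 0 = 0
c nand d = 0 nand 0 = 1
b nand c = 0 nand 0 = 1
(c nand d) nor (b nand c) = 1 nor 1 = 0
(b ^ c) nor ((c nand d) nor (b nand c)) = 0 nor 0 = 1
b <-> c = 0 <-> 0 = 1
(b <-> c) nor d = 1 nor 0 = 0
b <-> ((b <-> c) nor d) = 0 <-> 0 = 1
~(b <-> ((b <-> c) nor d)) = ~1 = 0
d nand c = 0 nand 0 = 1
c nor a = 0 nor 1 = 0
(d nand c) nor (c nor a) = 1 nor 0 = 0
((d nand c) nor (c nor a)) ^ b = 0 ^ 0 = 0
~(b <-> ((b <-> c) nor d)) nand (((d nand c) nor (c nor a)) ^ b) = 0 nand 0 = 1
((b ^ c) nor ((c nand d) nor (b nand c))) nand (~(b <-> ((b <-> c) nor d)) nand (((d nand c) nor (c nor a)) ^ b)) = 1 nand 1 = 0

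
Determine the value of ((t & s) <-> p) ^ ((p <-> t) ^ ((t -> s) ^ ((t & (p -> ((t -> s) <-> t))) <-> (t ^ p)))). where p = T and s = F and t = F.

Substituting p=T, s=F, t=F:
t & s = F & F = F
(t & s) <-> p = F <-> T = F
p <-> t = T <-> F = F
t -> s = F -> F = T
t -> s = F -> F = T
(t -> s) <-> t = T <-> F = F
p -> ((t -> s) <-> t) = T -> F = F
t & (p -> ((t -> s) <-> t)) = F & F = F
t ^ p = F ^ T = T
(t & (p -> ((t -> s) <-> t))) <-> (t ^ p) = F <-> T = F
(t -> s) ^ ((t & (p -> ((t -> s) <-> t))) <-> (t ^ p)) = T ^ F = T
(p <-> t) ^ ((t -> s) ^ ((t & (p -> ((t -> s) <-> t))) <-> (t ^ p))) = F ^ T = T
((t & s) <-> p) ^ ((p <-> t) ^ ((t -> s) ^ ((t & (p -> ((t -> s) <-> t))) <-> (t ^ p)))) = F ^ T = T

T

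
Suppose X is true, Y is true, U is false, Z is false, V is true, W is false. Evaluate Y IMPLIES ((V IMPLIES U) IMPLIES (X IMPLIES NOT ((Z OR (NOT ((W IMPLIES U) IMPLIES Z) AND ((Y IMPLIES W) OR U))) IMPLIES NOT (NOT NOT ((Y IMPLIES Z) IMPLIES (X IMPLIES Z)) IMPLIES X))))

T

V IMPLIES U = T IMPLIES F = F
W IMPLIES U = F IMPLIES F = T
(W IMPLIES U) IMPLIES Z = T IMPLIES F = F
NOT ((W IMPLIES U) IMPLIES Z) = NOT F = T
Y IMPLIES W = T IMPLIES F = F
(Y IMPLIES W) OR U = F OR F = F
NOT ((W IMPLIES U) IMPLIES Z) AND ((Y IMPLIES W) OR U) = T AND F = F
Z OR (NOT ((W IMPLIES U) IMPLIES Z) AND ((Y IMPLIES W) OR U)) = F OR F = F
Y IMPLIES Z = T IMPLIES F = F
X IMPLIES Z = T IMPLIES F = F
(Y IMPLIES Z) IMPLIES (X IMPLIES Z) = F IMPLIES F = T
NOT ((Y IMPLIES Z) IMPLIES (X IMPLIES Z)) = NOT T = F
NOT NOT ((Y IMPLIES Z) IMPLIES (X IMPLIES Z)) = NOT F = T
NOT NOT ((Y IMPLIES Z) IMPLIES (X IMPLIES Z)) IMPLIES X = T IMPLIES T = T
NOT (NOT NOT ((Y IMPLIES Z) IMPLIES (X IMPLIES Z)) IMPLIES X) = NOT T = F
(Z OR (NOT ((W IMPLIES U) IMPLIES Z) AND ((Y IMPLIES W) OR U))) IMPLIES NOT (NOT NOT ((Y IMPLIES Z) IMPLIES (X IMPLIES Z)) IMPLIES X) = F IMPLIES F = T
NOT ((Z OR (NOT ((W IMPLIES U) IMPLIES Z) AND ((Y IMPLIES W) OR U))) IMPLIES NOT (NOT NOT ((Y IMPLIES Z) IMPLIES (X IMPLIES Z)) IMPLIES X)) = NOT T = F
X IMPLIES NOT ((Z OR (NOT ((W IMPLIES U) IMPLIES Z) AND ((Y IMPLIES W) OR U))) IMPLIES NOT (NOT NOT ((Y IMPLIES Z) IMPLIES (X IMPLIES Z)) IMPLIES X)) = T IMPLIES F = F
(V IMPLIES U) IMPLIES (X IMPLIES NOT ((Z OR (NOT ((W IMPLIES U) IMPLIES Z) AND ((Y IMPLIES W) OR U))) IMPLIES NOT (NOT NOT ((Y IMPLIES Z) IMPLIES (X IMPLIES Z)) IMPLIES X))) = F IMPLIES F = T
Y IMPLIES ((V IMPLIES U) IMPLIES (X IMPLIES NOT ((Z OR (NOT ((W IMPLIES U) IMPLIES Z) AND ((Y IMPLIES W) OR U))) IMPLIES NOT (NOT NOT ((Y IMPLIES Z) IMPLIES (X IMPLIES Z)) IMPLIES X)))) = T IMPLIES T = T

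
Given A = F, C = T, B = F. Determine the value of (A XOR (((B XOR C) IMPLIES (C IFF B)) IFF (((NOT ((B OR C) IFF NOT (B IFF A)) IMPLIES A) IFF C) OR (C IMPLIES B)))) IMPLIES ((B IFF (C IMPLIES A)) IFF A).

F

B XOR C = F XOR T = T
C IFF B = T IFF F = F
(B XOR C) IMPLIES (C IFF B) = T IMPLIES F = F
B OR C = F OR T = T
B IFF A = F IFF F = T
NOT (B IFF A) = NOT T = F
(B OR C) IFF NOT (B IFF A) = T IFF F = F
NOT ((B OR C) IFF NOT (B IFF A)) = NOT F = T
NOT ((B OR C) IFF NOT (B IFF A)) IMPLIES A = T IMPLIES F = F
(NOT ((B OR C) IFF NOT (B IFF A)) IMPLIES A) IFF C = F IFF T = F
C IMPLIES B = T IMPLIES F = F
((NOT ((B OR C) IFF NOT (B IFF A)) IMPLIES A) IFF C) OR (C IMPLIES B) = F OR F = F
((B XOR C) IMPLIES (C IFF B)) IFF (((NOT ((B OR C) IFF NOT (B IFF A)) IMPLIES A) IFF C) OR (C IMPLIES B)) = F IFF F = T
A XOR (((B XOR C) IMPLIES (C IFF B)) IFF (((NOT ((B OR C) IFF NOT (B IFF A)) IMPLIES A) IFF C) OR (C IMPLIES B))) = F XOR T = T
C IMPLIES A = T IMPLIES F = F
B IFF (C IMPLIES A) = F IFF F = T
(B IFF (C IMPLIES A)) IFF A = T IFF F = F
(A XOR (((B XOR C) IMPLIES (C IFF B)) IFF (((NOT ((B OR C) IFF NOT (B IFF A)) IMPLIES A) IFF C) OR (C IMPLIES B)))) IMPLIES ((B IFF (C IMPLIES A)) IFF A) = T IMPLIES F = F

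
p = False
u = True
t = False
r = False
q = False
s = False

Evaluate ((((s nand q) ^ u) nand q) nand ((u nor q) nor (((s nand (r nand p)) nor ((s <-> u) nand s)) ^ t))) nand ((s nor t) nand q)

True

s nand q = False nand False = True
(s nand q) ^ u = True ^ True = False
((s nand q) ^ u) nand q = False nand False = True
u nor q = True nor False = False
r nand p = False nand False = True
s nand (r nand p) = False nand True = True
s <-> u = False <-> True = False
(s <-> u) nand s = False nand False = True
(s nand (r nand p)) nor ((s <-> u) nand s) = True nor True = False
((s nand (r nand p)) nor ((s <-> u) nand s)) ^ t = False ^ False = False
(u nor q) nor (((s nand (r nand p)) nor ((s <-> u) nand s)) ^ t) = False nor False = True
(((s nand q) ^ u) nand q) nand ((u nor q) nor (((s nand (r nand p)) nor ((s <-> u) nand s)) ^ t)) = True nand True = False
s nor t = False nor False = True
(s nor t) nand q = True nand False = True
((((s nand q) ^ u) nand q) nand ((u nor q) nor (((s nand (r nand p)) nor ((s <-> u) nand s)) ^ t))) nand ((s nor t) nand q) = False nand True = True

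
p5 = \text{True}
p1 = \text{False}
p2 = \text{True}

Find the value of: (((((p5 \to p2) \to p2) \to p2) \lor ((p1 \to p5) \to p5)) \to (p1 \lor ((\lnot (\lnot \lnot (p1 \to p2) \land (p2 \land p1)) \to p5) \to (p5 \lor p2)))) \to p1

\text{False}

Substituting p5=\text{True}, p1=\text{False}, p2=\text{True}:
p5 \to p2 = \text{True} \to \text{True} = \text{True}
(p5 \to p2) \to p2 = \text{True} \to \text{True} = \text{True}
((p5 \to p2) \to p2) \to p2 = \text{True} \to \text{True} = \text{True}
p1 \to p5 = \text{False} \to \text{True} = \text{True}
(p1 \to p5) \to p5 = \text{True} \to \text{True} = \text{True}
(((p5 \to p2) \to p2) \to p2) \lor ((p1 \to p5) \to p5) = \text{True} \lor \text{True} = \text{True}
p1 \to p2 = \text{False} \to \text{True} = \text{True}
\lnot (p1 \to p2) = \lnot \text{True} = \text{False}
\lnot \lnot (p1 \to p2) = \lnot \text{False} = \text{True}
p2 \land p1 = \text{True} \land \text{False} = \text{False}
\lnot \lnot (p1 \to p2) \land (p2 \land p1) = \text{True} \land \text{False} = \text{False}
\lnot (\lnot \lnot (p1 \to p2) \land (p2 \land p1)) = \lnot \text{False} = \text{True}
\lnot (\lnot \lnot (p1 \to p2) \land (p2 \land p1)) \to p5 = \text{True} \to \text{True} = \text{True}
p5 \lor p2 = \text{True} \lor \text{True} = \text{True}
(\lnot (\lnot \lnot (p1 \to p2) \land (p2 \land p1)) \to p5) \to (p5 \lor p2) = \text{True} \to \text{True} = \text{True}
p1 \lor ((\lnot (\lnot \lnot (p1 \to p2) \land (p2 \land p1)) \to p5) \to (p5 \lor p2)) = \text{False} \lor \text{True} = \text{True}
((((p5 \to p2) \to p2) \to p2) \lor ((p1 \to p5) \to p5)) \to (p1 \lor ((\lnot (\lnot \lnot (p1 \to p2) \land (p2 \land p1)) \to p5) \to (p5 \lor p2))) = \text{True} \to \text{True} = \text{True}
(((((p5 \to p2) \to p2) \to p2) \lor ((p1 \to p5) \to p5)) \to (p1 \lor ((\lnot (\lnot \lnot (p1 \to p2) \land (p2 \land p1)) \to p5) \to (p5 \lor p2)))) \to p1 = \text{True} \to \text{False} = \text{False}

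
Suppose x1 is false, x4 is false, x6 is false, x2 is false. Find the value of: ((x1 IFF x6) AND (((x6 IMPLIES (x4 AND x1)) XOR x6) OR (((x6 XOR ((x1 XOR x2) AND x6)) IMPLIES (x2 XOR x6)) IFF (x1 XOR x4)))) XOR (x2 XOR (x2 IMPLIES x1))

x1 IFF x6 = F IFF F = T
x4 AND x1 = F AND F = F
x6 IMPLIES (x4 AND x1) = F IMPLIES F = T
(x6 IMPLIES (x4 AND x1)) XOR x6 = T XOR F = T
x1 XOR x2 = F XOR F = F
(x1 XOR x2) AND x6 = F AND F = F
x6 XOR ((x1 XOR x2) AND x6) = F XOR F = F
x2 XOR x6 = F XOR F = F
(x6 XOR ((x1 XOR x2) AND x6)) IMPLIES (x2 XOR x6) = F IMPLIES F = T
x1 XOR x4 = F XOR F = F
((x6 XOR ((x1 XOR x2) AND x6)) IMPLIES (x2 XOR x6)) IFF (x1 XOR x4) = T IFF F = F
((x6 IMPLIES (x4 AND x1)) XOR x6) OR (((x6 XOR ((x1 XOR x2) AND x6)) IMPLIES (x2 XOR x6)) IFF (x1 XOR x4)) = T OR F = T
(x1 IFF x6) AND (((x6 IMPLIES (x4 AND x1)) XOR x6) OR (((x6 XOR ((x1 XOR x2) AND x6)) IMPLIES (x2 XOR x6)) IFF (x1 XOR x4))) = T AND T = T
x2 IMPLIES x1 = F IMPLIES F = T
x2 XOR (x2 IMPLIES x1) = F XOR T = T
((x1 IFF x6) AND (((x6 IMPLIES (x4 AND x1)) XOR x6) OR (((x6 XOR ((x1 XOR x2) AND x6)) IMPLIES (x2 XOR x6)) IFF (x1 XOR x4)))) XOR (x2 XOR (x2 IMPLIES x1)) = T XOR T = F

F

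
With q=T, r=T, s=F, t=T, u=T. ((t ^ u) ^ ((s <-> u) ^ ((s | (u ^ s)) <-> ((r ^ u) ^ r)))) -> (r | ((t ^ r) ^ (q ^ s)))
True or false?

Substituting q=T, r=T, s=F, t=T, u=T:
t ^ u = T ^ T = F
s <-> u = F <-> T = F
u ^ s = T ^ F = T
s | (u ^ s) = F | T = T
r ^ u = T ^ T = F
(r ^ u) ^ r = F ^ T = T
(s | (u ^ s)) <-> ((r ^ u) ^ r) = T <-> T = T
(s <-> u) ^ ((s | (u ^ s)) <-> ((r ^ u) ^ r)) = F ^ T = T
(t ^ u) ^ ((s <-> u) ^ ((s | (u ^ s)) <-> ((r ^ u) ^ r))) = F ^ T = T
t ^ r = T ^ T = F
q ^ s = T ^ F = T
(t ^ r) ^ (q ^ s) = F ^ T = T
r | ((t ^ r) ^ (q ^ s)) = T | T = T
((t ^ u) ^ ((s <-> u) ^ ((s | (u ^ s)) <-> ((r ^ u) ^ r)))) -> (r | ((t ^ r) ^ (q ^ s))) = T -> T = T

T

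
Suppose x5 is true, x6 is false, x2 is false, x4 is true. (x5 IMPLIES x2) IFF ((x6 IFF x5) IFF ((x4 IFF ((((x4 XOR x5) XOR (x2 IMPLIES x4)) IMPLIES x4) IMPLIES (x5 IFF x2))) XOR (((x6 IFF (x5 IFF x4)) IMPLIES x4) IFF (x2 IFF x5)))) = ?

Substituting x5=T, x6=F, x2=F, x4=T:
x5 IMPLIES x2 = T IMPLIES F = F
x6 IFF x5 = F IFF T = F
x4 XOR x5 = T XOR T = F
x2 IMPLIES x4 = F IMPLIES T = T
(x4 XOR x5) XOR (x2 IMPLIES x4) = F XOR T = T
((x4 XOR x5) XOR (x2 IMPLIES x4)) IMPLIES x4 = T IMPLIES T = T
x5 IFF x2 = T IFF F = F
(((x4 XOR x5) XOR (x2 IMPLIES x4)) IMPLIES x4) IMPLIES (x5 IFF x2) = T IMPLIES F = F
x4 IFF ((((x4 XOR x5) XOR (x2 IMPLIES x4)) IMPLIES x4) IMPLIES (x5 IFF x2)) = T IFF F = F
x5 IFF x4 = T IFF T = T
x6 IFF (x5 IFF x4) = F IFF T = F
(x6 IFF (x5 IFF x4)) IMPLIES x4 = F IMPLIES T = T
x2 IFF x5 = F IFF T = F
((x6 IFF (x5 IFF x4)) IMPLIES x4) IFF (x2 IFF x5) = T IFF F = F
(x4 IFF ((((x4 XOR x5) XOR (x2 IMPLIES x4)) IMPLIES x4) IMPLIES (x5 IFF x2))) XOR (((x6 IFF (x5 IFF x4)) IMPLIES x4) IFF (x2 IFF x5)) = F XOR F = F
(x6 IFF x5) IFF ((x4 IFF ((((x4 XOR x5) XOR (x2 IMPLIES x4)) IMPLIES x4) IMPLIES (x5 IFF x2))) XOR (((x6 IFF (x5 IFF x4)) IMPLIES x4) IFF (x2 IFF x5))) = F IFF F = T
(x5 IMPLIES x2) IFF ((x6 IFF x5) IFF ((x4 IFF ((((x4 XOR x5) XOR (x2 IMPLIES x4)) IMPLIES x4) IMPLIES (x5 IFF x2))) XOR (((x6 IFF (x5 IFF x4)) IMPLIES x4) IFF (x2 IFF x5)))) = F IFF T = F

F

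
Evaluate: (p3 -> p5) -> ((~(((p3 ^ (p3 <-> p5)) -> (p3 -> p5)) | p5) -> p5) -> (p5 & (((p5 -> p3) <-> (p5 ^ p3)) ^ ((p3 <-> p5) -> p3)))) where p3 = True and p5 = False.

p3 -> p5 = True -> False = False
p3 <-> p5 = True <-> False = False
p3 ^ (p3 <-> p5) = True ^ False = True
p3 -> p5 = True -> False = False
(p3 ^ (p3 <-> p5)) -> (p3 -> p5) = True -> False = False
((p3 ^ (p3 <-> p5)) -> (p3 -> p5)) | p5 = False | False = False
~(((p3 ^ (p3 <-> p5)) -> (p3 -> p5)) | p5) = ~False = True
~(((p3 ^ (p3 <-> p5)) -> (p3 -> p5)) | p5) -> p5 = True -> False = False
p5 -> p3 = False -> True = True
p5 ^ p3 = False ^ True = True
(p5 -> p3) <-> (p5 ^ p3) = True <-> True = True
p3 <-> p5 = True <-> False = False
(p3 <-> p5) -> p3 = False -> True = True
((p5 -> p3) <-> (p5 ^ p3)) ^ ((p3 <-> p5) -> p3) = True ^ True = False
p5 & (((p5 -> p3) <-> (p5 ^ p3)) ^ ((p3 <-> p5) -> p3)) = False & False = False
(~(((p3 ^ (p3 <-> p5)) -> (p3 -> p5)) | p5) -> p5) -> (p5 & (((p5 -> p3) <-> (p5 ^ p3)) ^ ((p3 <-> p5) -> p3))) = False -> False = True
(p3 -> p5) -> ((~(((p3 ^ (p3 <-> p5)) -> (p3 -> p5)) | p5) -> p5) -> (p5 & (((p5 -> p3) <-> (p5 ^ p3)) ^ ((p3 <-> p5) -> p3)))) = False -> True = True

True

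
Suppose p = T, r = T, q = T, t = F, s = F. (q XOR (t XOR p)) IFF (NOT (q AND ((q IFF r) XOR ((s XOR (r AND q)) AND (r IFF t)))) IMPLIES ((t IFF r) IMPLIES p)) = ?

t XOR p = F XOR T = T
q XOR (t XOR p) = T XOR T = F
q IFF r = T IFF T = T
r AND q = T AND T = T
s XOR (r AND q) = F XOR T = T
r IFF t = T IFF F = F
(s XOR (r AND q)) AND (r IFF t) = T AND F = F
(q IFF r) XOR ((s XOR (r AND q)) AND (r IFF t)) = T XOR F = T
q AND ((q IFF r) XOR ((s XOR (r AND q)) AND (r IFF t))) = T AND T = T
NOT (q AND ((q IFF r) XOR ((s XOR (r AND q)) AND (r IFF t)))) = NOT T = F
t IFF r = F IFF T = F
(t IFF r) IMPLIES p = F IMPLIES T = T
NOT (q AND ((q IFF r) XOR ((s XOR (r AND q)) AND (r IFF t)))) IMPLIES ((t IFF r) IMPLIES p) = F IMPLIES T = T
(q XOR (t XOR p)) IFF (NOT (q AND ((q IFF r) XOR ((s XOR (r AND q)) AND (r IFF t)))) IMPLIES ((t IFF r) IMPLIES p)) = F IFF T = F

F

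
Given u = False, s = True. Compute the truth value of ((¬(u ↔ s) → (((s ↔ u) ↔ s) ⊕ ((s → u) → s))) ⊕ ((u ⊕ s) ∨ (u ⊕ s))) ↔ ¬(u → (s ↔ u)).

True

u ↔ s = False ↔ True = False
¬(u ↔ s) = ¬False = True
s ↔ u = True ↔ False = False
(s ↔ u) ↔ s = False ↔ True = False
s → u = True → False = False
(s → u) → s = False → True = True
((s ↔ u) ↔ s) ⊕ ((s → u) → s) = False ⊕ True = True
¬(u ↔ s) → (((s ↔ u) ↔ s) ⊕ ((s → u) → s)) = True → True = True
u ⊕ s = False ⊕ True = True
u ⊕ s = False ⊕ True = True
(u ⊕ s) ∨ (u ⊕ s) = True ∨ True = True
(¬(u ↔ s) → (((s ↔ u) ↔ s) ⊕ ((s → u) → s))) ⊕ ((u ⊕ s) ∨ (u ⊕ s)) = True ⊕ True = False
s ↔ u = True ↔ False = False
u → (s ↔ u) = False → False = True
¬(u → (s ↔ u)) = ¬True = False
((¬(u ↔ s) → (((s ↔ u) ↔ s) ⊕ ((s → u) → s))) ⊕ ((u ⊕ s) ∨ (u ⊕ s))) ↔ ¬(u → (s ↔ u)) = False ↔ False = True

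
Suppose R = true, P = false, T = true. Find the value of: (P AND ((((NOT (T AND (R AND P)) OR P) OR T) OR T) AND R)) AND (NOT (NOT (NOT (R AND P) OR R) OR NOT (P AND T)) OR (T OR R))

R AND P = true AND false = false
T AND (R AND P) = true AND false = false
NOT (T AND (R AND P)) = NOT false = true
NOT (T AND (R AND P)) OR P = true OR false = true
(NOT (T AND (R AND P)) OR P) OR T = true OR true = true
((NOT (T AND (R AND P)) OR P) OR T) OR T = true OR true = true
(((NOT (T AND (R AND P)) OR P) OR T) OR T) AND R = true AND true = true
P AND ((((NOT (T AND (R AND P)) OR P) OR T) OR T) AND R) = false AND true = false
R AND P = true AND false = false
NOT (R AND P) = NOT false = true
NOT (R AND P) OR R = true OR true = true
NOT (NOT (R AND P) OR R) = NOT true = false
P AND T = false AND true = false
NOT (P AND T) = NOT false = true
NOT (NOT (R AND P) OR R) OR NOT (P AND T) = false OR true = true
NOT (NOT (NOT (R AND P) OR R) OR NOT (P AND T)) = NOT true = false
T OR R = true OR true = true
NOT (NOT (NOT (R AND P) OR R) OR NOT (P AND T)) OR (T OR R) = false OR true = true
(P AND ((((NOT (T AND (R AND P)) OR P) OR T) OR T) AND R)) AND (NOT (NOT (NOT (R AND P) OR R) OR NOT (P AND T)) OR (T OR R)) = false AND true = false

false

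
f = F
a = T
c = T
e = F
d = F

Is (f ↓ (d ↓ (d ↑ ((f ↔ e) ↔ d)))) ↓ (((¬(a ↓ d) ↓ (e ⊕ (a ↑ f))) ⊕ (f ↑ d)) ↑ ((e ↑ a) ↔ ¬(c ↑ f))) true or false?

F

f ↔ e = F ↔ F = T
(f ↔ e) ↔ d = T ↔ F = F
d ↑ ((f ↔ e) ↔ d) = F ↑ F = T
d ↓ (d ↑ ((f ↔ e) ↔ d)) = F ↓ T = F
f ↓ (d ↓ (d ↑ ((f ↔ e) ↔ d))) = F ↓ F = T
a ↓ d = T ↓ F = F
¬(a ↓ d) = ¬F = T
a ↑ f = T ↑ F = T
e ⊕ (a ↑ f) = F ⊕ T = T
¬(a ↓ d) ↓ (e ⊕ (a ↑ f)) = T ↓ T = F
f ↑ d = F ↑ F = T
(¬(a ↓ d) ↓ (e ⊕ (a ↑ f))) ⊕ (f ↑ d) = F ⊕ T = T
e ↑ a = F ↑ T = T
c ↑ f = T ↑ F = T
¬(c ↑ f) = ¬T = F
(e ↑ a) ↔ ¬(c ↑ f) = T ↔ F = F
((¬(a ↓ d) ↓ (e ⊕ (a ↑ f))) ⊕ (f ↑ d)) ↑ ((e ↑ a) ↔ ¬(c ↑ f)) = T ↑ F = T
(f ↓ (d ↓ (d ↑ ((f ↔ e) ↔ d)))) ↓ (((¬(a ↓ d) ↓ (e ⊕ (a ↑ f))) ⊕ (f ↑ d)) ↑ ((e ↑ a) ↔ ¬(c ↑ f))) = T ↓ T = F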